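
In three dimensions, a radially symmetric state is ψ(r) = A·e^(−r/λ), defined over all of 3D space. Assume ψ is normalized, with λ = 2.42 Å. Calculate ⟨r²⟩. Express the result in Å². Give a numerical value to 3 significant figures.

⟨r^2⟩ ≈ 17.6 Å^2

⟨r²⟩ = ∫ r^2 |ψ|² 4πr² dr over the full domain.
With ∫₀^∞ r^4 e^(−αr) dr = 4!/α^5, since the A² factors cancel between numerator and denominator, ⟨r²⟩ = 3·λ^2.
With λ = 2.42, ⟨r^2⟩ = 17.57.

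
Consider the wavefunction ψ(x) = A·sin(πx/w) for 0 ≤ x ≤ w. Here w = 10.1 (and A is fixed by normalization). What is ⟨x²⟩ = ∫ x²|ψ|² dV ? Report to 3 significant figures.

⟨x^2⟩ ≈ 28.8

By definition ⟨x²⟩ = ∫ x^2 |ψ(x)|² dx.
Using sin²θ = (1 − cos 2θ)/2, the ratio of the moment integral to the normalization integral gives ⟨x²⟩ = -w^2/(2·π^2) + w^2/3.
Putting w = 10.1 gives 28.84.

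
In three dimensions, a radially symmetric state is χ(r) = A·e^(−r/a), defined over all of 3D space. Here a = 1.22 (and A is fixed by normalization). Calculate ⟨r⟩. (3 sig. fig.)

⟨r⟩ ≈ 1.83

⟨r⟩ = ∫ r |χ|² 4πr² dr over the full domain.
With ∫₀^∞ r^3 e^(−αr) dr = 3!/α^4, evaluating both integrals, ⟨r⟩ = 3·a/2.
With a = 1.22, ⟨r⟩ = 1.830.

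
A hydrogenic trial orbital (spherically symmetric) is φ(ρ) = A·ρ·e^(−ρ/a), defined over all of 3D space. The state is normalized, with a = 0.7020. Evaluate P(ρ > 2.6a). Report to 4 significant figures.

P = ∫ |φ|² 4πρ² dρ over ρ > 2.6a.
The full normalization integral is A²·[3·π·a^5] = 1, fixing A².
In terms of u = ρ/a (A², 4π and the length scale all cancel between numerator and denominator), P = [∫_{2.6}^{∞} u^4·e^(-2·u) du] / [∫_{0}^{∞} u^4·e^(-2·u) du].
With ∫ u^4·e^(-2·u) du = -(u^4/2 + u^3 + 3·u^2/2 + 3·u/2 + 3/4)·e^(-2·u) + C, the region integral is ≈ 0.304596 and the full one is 3/4.
This evaluates to P = 0.40613.

P ≈ 0.4061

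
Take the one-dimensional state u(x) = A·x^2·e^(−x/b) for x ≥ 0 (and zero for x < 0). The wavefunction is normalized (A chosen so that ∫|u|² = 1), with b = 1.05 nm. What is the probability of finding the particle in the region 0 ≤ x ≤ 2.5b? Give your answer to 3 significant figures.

P ≈ 0.560

The probability is P = ∫ |u|² dx over [0, 2.5b].
With A² fixed by ∫|u|² = 1, i.e. A² = (3·b^5/4)^(−1), substitute and integrate.
Substituting t = x/b, A² and the length scale cancel in the ratio: P = ∫_{0}^{2.5} t^4·e^(-2·t) dt / ∫_{0}^{∞} t^4·e^(-2·t) dt.
An antiderivative of t^4·e^(-2·t) is -(t^4/2 + t^3 + 3·t^2/2 + 3·t/2 + 3/4)·e^(-2·t); evaluating from 0 to 2.5 gives 3/4 - 1569·e^(-5)/32, while the full integral is 3/4.
Taking the ratio, P = 0.5595.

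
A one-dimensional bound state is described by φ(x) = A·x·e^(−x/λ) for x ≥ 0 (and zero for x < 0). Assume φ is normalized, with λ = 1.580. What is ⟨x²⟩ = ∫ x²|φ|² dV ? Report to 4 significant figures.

⟨x^2⟩ ≈ 7.489

The expectation value is the |φ|²-weighted average of x^2: ∫ x^2|φ|² dx.
With ∫₀^∞ x^4 e^(−αx) dx = 4!/α^5, evaluating both integrals, ⟨x²⟩ = 3·λ^2.
With λ = 1.580, ⟨x^2⟩ = 7.4892.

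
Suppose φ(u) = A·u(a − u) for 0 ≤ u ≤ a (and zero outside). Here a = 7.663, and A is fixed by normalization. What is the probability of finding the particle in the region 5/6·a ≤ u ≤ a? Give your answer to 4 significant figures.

|φ|² is the probability density, so P = ∫_{5/6·a}^{a} |φ|² du.
With A² fixed by ∫|φ|² = 1, i.e. A² = (a^5/30)^(−1), substitute and integrate.
In terms of t = u/a (A² and the length scale cancel between numerator and denominator), P = [∫_{5/6}^{1} t^2·(1 - t)^2 dt] / [∫_{0}^{1} t^2·(1 - t)^2 dt].
Using ∫ t^2·(1 - t)^2 dt = t^3·(6·t^2 - 15·t + 10)/30, the numerator is ≈ 0.00118313 and the denominator is 1/30.
Taking the ratio, P = 23/648.

P ≈ 0.03549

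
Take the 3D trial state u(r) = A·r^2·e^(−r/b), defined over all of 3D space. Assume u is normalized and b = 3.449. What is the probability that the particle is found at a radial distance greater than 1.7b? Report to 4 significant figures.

P = ∫ |u|² 4πr² dr over r > 1.7b.
Normalization gives A² = 1/(45·π·b^7/2).
In terms of t = r/b (A², 4π and the length scale all cancel between numerator and denominator), P = [∫_{1.7}^{∞} t^6·e^(-2·t) dt] / [∫_{0}^{∞} t^6·e^(-2·t) dt].
Using ∫ t^6·e^(-2·t) dt = -(4·t^6 + 12·t^5 + 30·t^4 + 60·t^3 + 90·t^2 + 90·t + 45)·e^(-2·t)/8, the numerator is ≈ 5.29958 and the denominator is 45/8.
This evaluates to P = 0.94215.

P ≈ 0.9421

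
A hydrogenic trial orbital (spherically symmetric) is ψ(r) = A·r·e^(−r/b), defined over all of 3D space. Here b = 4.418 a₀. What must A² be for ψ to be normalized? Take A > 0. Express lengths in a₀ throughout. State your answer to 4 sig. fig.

The normalization condition is ∫|ψ|² 4πr² dr = 1 from 0 to ∞.
In 3D with spherical symmetry the volume element is 4πr² dr.
Recall ∫₀^∞ r^m e^(−r/β) dr = m!·β^(m+1), carrying out the integral gives A² · 3·π·b^5.
Substituting b = 4.418 gives A² = 0.000063038, so A = 0.0079396.

A^2 ≈ 0.00006304 a₀^(-5)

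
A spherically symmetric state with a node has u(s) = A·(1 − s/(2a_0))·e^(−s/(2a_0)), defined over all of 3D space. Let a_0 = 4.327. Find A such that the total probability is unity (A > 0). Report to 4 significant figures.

Normalization requires ∫|u|² 4πs² ds = 1, integrated from 0 to ∞.
In 3D with spherical symmetry the volume element is 4πs² ds.
Carrying out the integral gives A² · 8·π·a_0^3.
Plugging in a_0 = 4.327 yields A = 0.022162.

A ≈ 0.02216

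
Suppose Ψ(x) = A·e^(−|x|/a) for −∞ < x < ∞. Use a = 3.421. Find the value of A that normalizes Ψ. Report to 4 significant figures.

A ≈ 0.5407

The normalization condition is ∫|Ψ|² dx = 1 from −∞ to ∞.
The integral (without the A² prefactor) comes out to a.
So A² = (a)^(−1).
Substituting a = 3.421 gives A² = 0.29231, so A = 0.54066.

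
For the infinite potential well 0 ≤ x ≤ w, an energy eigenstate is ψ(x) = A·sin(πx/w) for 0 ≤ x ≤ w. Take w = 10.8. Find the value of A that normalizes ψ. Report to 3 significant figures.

A ≈ 0.430

We need A² ∫|f|² dx = 1, taking the integral from 0 to w.
With ∫₀^w sin²(nπx/w) dx = w/2, carrying out the integral gives A² · w/2.
Hence A² = 1/[w/2].
Plugging in w = 10.8 yields A = 0.4303.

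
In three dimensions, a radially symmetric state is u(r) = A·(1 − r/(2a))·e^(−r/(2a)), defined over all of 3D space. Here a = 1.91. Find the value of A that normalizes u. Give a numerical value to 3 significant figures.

Require ∫ |u|² 4πr² dr = 1 over the whole domain.
Using ∫₀^∞ rⁿ e^(−αr) dr = n!/αⁿ⁺¹, the integral (without the A² prefactor) comes out to 8·π·a^3.
Hence A² = 1/[8·π·a^3].
Plugging in a = 1.91 yields A = 0.07557.

A ≈ 0.0756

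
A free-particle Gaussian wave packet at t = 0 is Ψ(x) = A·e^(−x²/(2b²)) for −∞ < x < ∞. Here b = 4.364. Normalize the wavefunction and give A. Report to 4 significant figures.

A ≈ 0.3596

The normalization condition is ∫|Ψ|² dx = 1 from −∞ to ∞.
∫|Ψ|² dx = A²·(√(π)·b).
So A² = (√(π)·b)^(−1).
Plugging in b = 4.364 yields A = 0.35956.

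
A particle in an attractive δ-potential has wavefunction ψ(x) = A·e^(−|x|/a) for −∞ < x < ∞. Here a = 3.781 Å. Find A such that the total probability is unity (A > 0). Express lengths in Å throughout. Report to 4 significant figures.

The normalization condition is ∫|ψ|² dx = 1 from −∞ to ∞.
Carrying out the integral gives A² · a.
Setting this equal to 1 gives A² = 1/(a).
Substituting a = 3.781 gives A² = 0.26448, so A = 0.51428.

A ≈ 0.5143 Å^(-1/2)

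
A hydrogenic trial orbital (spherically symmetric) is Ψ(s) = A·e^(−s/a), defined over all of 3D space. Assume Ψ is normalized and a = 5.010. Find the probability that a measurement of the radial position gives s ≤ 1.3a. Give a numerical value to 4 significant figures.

P ≈ 0.4816

P = ∫ |Ψ|² 4πs² ds over s ≤ 1.3a.
The full normalization integral is A²·[π·a^3] = 1, fixing A².
In terms of u = s/a (A², 4π and the length scale all cancel between numerator and denominator), P = [∫_{0}^{1.3} u^2·e^(-2·u) du] / [∫_{0}^{∞} u^2·e^(-2·u) du].
Using ∫ u^2·e^(-2·u) du = -(2·u^2 + 2·u + 1)·e^(-2·u)/4, the numerator is 1/4 - 349·e^(-13/5)/200 and the denominator is 1/4.
This evaluates to P = 0.48157.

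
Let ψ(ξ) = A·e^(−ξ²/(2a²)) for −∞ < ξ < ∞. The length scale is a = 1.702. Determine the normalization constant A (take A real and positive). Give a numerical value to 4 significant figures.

Require ∫ |ψ|² dξ = 1 over the whole domain.
Using the Gaussian integral ∫_{−∞}^{∞} e^(−αξ²) dξ = √(π/α), ∫|ψ|² dξ = A²·(√(π)·a).
Hence A² = 1/[√(π)·a].
Substituting a = 1.702 gives A² = 0.33149, so A = 0.57575.

A ≈ 0.5757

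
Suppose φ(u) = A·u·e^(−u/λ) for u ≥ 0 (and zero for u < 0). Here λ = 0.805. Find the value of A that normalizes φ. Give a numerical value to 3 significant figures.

Normalization requires ∫|φ|² du = 1, integrated from 0 to ∞.
Using ∫₀^∞ uⁿ e^(−αu) du = n!/αⁿ⁺¹, the integral (without the A² prefactor) comes out to λ^3/4.
So A² = (λ^3/4)^(−1).
Plugging in λ = 0.805 yields A = 2.769.

A ≈ 2.77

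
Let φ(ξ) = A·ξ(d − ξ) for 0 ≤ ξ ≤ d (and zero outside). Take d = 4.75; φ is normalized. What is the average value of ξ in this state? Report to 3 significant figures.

⟨ξ⟩ = ∫ ξ |φ|² dξ over the full domain.
Evaluating both integrals, ⟨ξ⟩ = d/2.
Putting d = 4.75 gives 2.375.

⟨ξ⟩ ≈ 2.38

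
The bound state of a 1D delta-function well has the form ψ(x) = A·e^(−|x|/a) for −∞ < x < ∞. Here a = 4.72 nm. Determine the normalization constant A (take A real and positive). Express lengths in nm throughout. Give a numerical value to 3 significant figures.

The normalization condition is ∫|ψ|² dx = 1 from −∞ to ∞.
Using ∫₀^∞ xⁿ e^(−αx) dx = n!/αⁿ⁺¹, with ψ = A·e^(−|x|/a), the integral evaluates to A²·[a].
Setting this equal to 1 gives A² = 1/(a).
Plugging in a = 4.72 yields A = 0.4603.

A ≈ 0.460 nm^(-1/2)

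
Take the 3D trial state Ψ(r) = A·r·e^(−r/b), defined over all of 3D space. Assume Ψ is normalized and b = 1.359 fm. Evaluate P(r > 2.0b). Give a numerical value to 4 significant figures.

P ≈ 0.6288

Integrate the radial probability density 4πr²|Ψ|² over r > 2.0b.
Normalization gives A² = 1/(3·π·b^5).
Substituting u = r/b, A², 4π and the length scale all cancel in the ratio: P = ∫_{2.0}^{∞} u^4·e^(-2·u) du / ∫_{0}^{∞} u^4·e^(-2·u) du.
An antiderivative of u^4·e^(-2·u) is -(u^4/2 + u^3 + 3·u^2/2 + 3·u/2 + 3/4)·e^(-2·u); evaluating from 2.0 to ∞ gives 103·e^(-4)/4, while the full integral is 3/4.
Taking the ratio yields P = 0.62884.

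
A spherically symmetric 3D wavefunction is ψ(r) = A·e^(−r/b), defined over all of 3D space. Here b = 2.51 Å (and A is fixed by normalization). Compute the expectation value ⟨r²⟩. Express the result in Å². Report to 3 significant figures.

The expectation value is the |ψ|²-weighted average of r^2: ∫ r^2|ψ|² 4πr² dr.
Evaluating both integrals, ⟨r²⟩ = 3·b^2.
With b = 2.51, ⟨r^2⟩ = 18.90.

⟨r^2⟩ ≈ 18.9 Å^2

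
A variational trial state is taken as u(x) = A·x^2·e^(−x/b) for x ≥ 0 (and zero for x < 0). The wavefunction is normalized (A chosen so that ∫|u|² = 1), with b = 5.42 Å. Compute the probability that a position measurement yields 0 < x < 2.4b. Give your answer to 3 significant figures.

P ≈ 0.524

|u|² is the probability density, so P = ∫_{0}^{2.4b} |u|² dx.
With A² fixed by ∫|u|² = 1, i.e. A² = (3·b^5/4)^(−1), substitute and integrate.
Let t = x/b; then A² and the length scale cancel, so P = ∫_{0}^{2.4} t^4·e^(-2·t) dt ÷ ∫_{0}^{∞} t^4·e^(-2·t) dt.
An antiderivative of t^4·e^(-2·t) is -(t^4/2 + t^3 + 3·t^2/2 + 3·t/2 + 3/4)·e^(-2·t); evaluating from 0 to 2.4 gives ≈ 0.39281, while the full integral is 3/4.
This works out to P = 0.5237.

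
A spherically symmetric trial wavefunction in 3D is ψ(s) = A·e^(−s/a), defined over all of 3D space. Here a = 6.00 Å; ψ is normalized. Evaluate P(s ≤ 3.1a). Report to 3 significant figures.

With dV = 4πs²ds, the probability is ∫|ψ|² dV over s ≤ 3.1a.
Normalization gives A² = 1/(π·a^3).
In terms of u = s/a (A², 4π and the length scale all cancel between numerator and denominator), P = [∫_{0}^{3.1} u^2·e^(-2·u) du] / [∫_{0}^{∞} u^2·e^(-2·u) du].
Using ∫ u^2·e^(-2·u) du = -(2·u^2 + 2·u + 1)·e^(-2·u)/4, the numerator is 1/4 - 1321·e^(-31/5)/200 and the denominator is 1/4.
Taking the ratio yields P = 0.9464.

P ≈ 0.946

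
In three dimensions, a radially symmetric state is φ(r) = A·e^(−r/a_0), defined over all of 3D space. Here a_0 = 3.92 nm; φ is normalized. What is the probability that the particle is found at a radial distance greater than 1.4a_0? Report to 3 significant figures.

P ≈ 0.469

P = ∫ |φ|² 4πr² dr over r > 1.4a_0.
Normalization gives A² = 1/(π·a_0^3).
In terms of u = r/a_0 (A², 4π and the length scale all cancel between numerator and denominator), P = [∫_{1.4}^{∞} u^2·e^(-2·u) du] / [∫_{0}^{∞} u^2·e^(-2·u) du].
Using ∫ u^2·e^(-2·u) du = -(2·u^2 + 2·u + 1)·e^(-2·u)/4, the numerator is 193·e^(-14/5)/100 and the denominator is 1/4.
Taking the ratio yields P = 0.4695.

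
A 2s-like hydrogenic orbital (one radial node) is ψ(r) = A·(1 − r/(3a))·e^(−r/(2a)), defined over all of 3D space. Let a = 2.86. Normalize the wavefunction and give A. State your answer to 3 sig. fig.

Require ∫ |ψ|² 4πr² dr = 1 over the whole domain.
In 3D with spherical symmetry the volume element is 4πr² dr.
With ψ = A·(1 − r/(3a))·e^(−r/(2a)), the integral evaluates to A²·[8·π·a^3/3].
Substituting a = 2.86 gives A² = 0.005103, so A = 0.07143.

A ≈ 0.0714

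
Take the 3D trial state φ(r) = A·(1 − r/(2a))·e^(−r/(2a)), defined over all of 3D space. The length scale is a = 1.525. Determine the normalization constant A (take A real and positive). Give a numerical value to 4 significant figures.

A ≈ 0.1059

Require ∫ |φ|² 4πr² dr = 1 over the whole domain.
The angular integral contributes 4π, leaving ∫₀^∞ r²|φ|² dr.
With φ = A·(1 − r/(2a))·e^(−r/(2a)), the integral evaluates to A²·[8·π·a^3].
Hence A² = 1/[8·π·a^3].
Substituting a = 1.525 gives A² = 0.011219, so A = 0.10592.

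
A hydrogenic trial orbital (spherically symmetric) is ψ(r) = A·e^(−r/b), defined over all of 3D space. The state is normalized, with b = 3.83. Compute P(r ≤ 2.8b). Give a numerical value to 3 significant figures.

P ≈ 0.918

P = ∫ |ψ|² 4πr² dr over r ≤ 2.8b.
The full normalization integral is A²·[π·b^3] = 1, fixing A².
Let u = r/b; then A², 4π and the length scale all cancel, so P = ∫_{0}^{2.8} u^2·e^(-2·u) du ÷ ∫_{0}^{∞} u^2·e^(-2·u) du.
Using ∫ u^2·e^(-2·u) du = -(2·u^2 + 2·u + 1)·e^(-2·u)/4, the numerator is 1/4 - 557·e^(-28/5)/100 and the denominator is 1/4.
The region integral divided by the full integral gives P = 0.9176.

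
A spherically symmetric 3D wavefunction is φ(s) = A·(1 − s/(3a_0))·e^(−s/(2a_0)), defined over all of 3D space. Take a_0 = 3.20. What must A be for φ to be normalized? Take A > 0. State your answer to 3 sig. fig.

Normalization requires ∫|φ|² 4πs² ds = 1, integrated from 0 to ∞.
Carrying out the integral gives A² · 8·π·a_0^3/3.
So A² = (8·π·a_0^3/3)^(−1).
With a_0 = 3.20: A² = 0.003643 and A = 0.06036.

A ≈ 0.0604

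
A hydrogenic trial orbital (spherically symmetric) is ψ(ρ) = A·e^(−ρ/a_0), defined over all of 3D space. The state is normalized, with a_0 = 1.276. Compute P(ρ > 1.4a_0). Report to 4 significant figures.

P = ∫ |ψ|² 4πρ² dρ over ρ > 1.4a_0.
Normalization gives A² = 1/(π·a_0^3).
In terms of u = ρ/a_0 (A², 4π and the length scale all cancel between numerator and denominator), P = [∫_{1.4}^{∞} u^2·e^(-2·u) du] / [∫_{0}^{∞} u^2·e^(-2·u) du].
An antiderivative of u^2·e^(-2·u) is -(2·u^2 + 2·u + 1)·e^(-2·u)/4; evaluating from 1.4 to ∞ gives 193·e^(-14/5)/100, while the full integral is 1/4.
This evaluates to P = 0.46945.

P ≈ 0.4695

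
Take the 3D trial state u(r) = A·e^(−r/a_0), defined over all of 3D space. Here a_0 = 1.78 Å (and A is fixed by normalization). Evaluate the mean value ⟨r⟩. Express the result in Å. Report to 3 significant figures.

The expectation value is the |u|²-weighted average of r: ∫ r|u|² 4πr² dr.
Using ∫₀^∞ rⁿ e^(−αr) dr = n!/αⁿ⁺¹, the ratio of the moment integral to the normalization integral gives ⟨r⟩ = 3·a_0/2.
Putting a_0 = 1.78 gives 2.670.

⟨r⟩ ≈ 2.67 Å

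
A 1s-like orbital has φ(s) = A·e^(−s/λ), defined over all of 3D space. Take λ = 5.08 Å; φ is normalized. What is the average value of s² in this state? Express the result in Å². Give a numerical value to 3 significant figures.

⟨s^2⟩ ≈ 77.4 Å^2

⟨s²⟩ = ∫ s^2 |φ|² 4πs² ds over the full domain.
With ∫₀^∞ s^4 e^(−αs) ds = 4!/α^5, since the A² factors cancel between numerator and denominator, ⟨s²⟩ = 3·λ^2.
Putting λ = 5.08 gives 77.42.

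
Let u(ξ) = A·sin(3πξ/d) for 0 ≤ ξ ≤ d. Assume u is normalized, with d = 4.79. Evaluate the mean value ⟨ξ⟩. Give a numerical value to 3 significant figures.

⟨ξ⟩ ≈ 2.40

The expectation value is the |u|²-weighted average of ξ: ∫ ξ|u|² dξ.
Using sin²θ = (1 − cos 2θ)/2, the ratio of the moment integral to the normalization integral gives ⟨ξ⟩ = d/2.
Putting d = 4.79 gives 2.395.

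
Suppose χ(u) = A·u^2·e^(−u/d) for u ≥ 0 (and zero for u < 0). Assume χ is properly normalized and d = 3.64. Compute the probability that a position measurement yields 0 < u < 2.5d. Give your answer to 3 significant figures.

P = ∫_{0}^{2.5d} |χ(u)|² du.
The normalization integral ∫|χ|²du over the whole domain equals 3·d^5/4·A², and A² cancels in the ratio.
Substituting t = u/d, A² and the length scale cancel in the ratio: P = ∫_{0}^{2.5} t^4·e^(-2·t) dt / ∫_{0}^{∞} t^4·e^(-2·t) dt.
An antiderivative of t^4·e^(-2·t) is -(t^4/2 + t^3 + 3·t^2/2 + 3·t/2 + 3/4)·e^(-2·t); evaluating from 0 to 2.5 gives 3/4 - 1569·e^(-5)/32, while the full integral is 3/4.
This works out to P = 0.5595.

P ≈ 0.560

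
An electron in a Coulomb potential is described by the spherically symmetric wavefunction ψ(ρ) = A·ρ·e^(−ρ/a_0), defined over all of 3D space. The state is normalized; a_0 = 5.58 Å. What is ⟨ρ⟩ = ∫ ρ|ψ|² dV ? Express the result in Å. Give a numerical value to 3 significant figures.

⟨ρ⟩ ≈ 14.0 Å

By definition ⟨ρ⟩ = ∫ ρ |ψ(ρ)|² 4πρ² dρ.
Recall ∫₀^∞ ρ^m e^(−ρ/β) dρ = m!·β^(m+1), since the A² factors cancel between numerator and denominator, ⟨ρ⟩ = 5·a_0/2.
Putting a_0 = 5.58 gives 13.95.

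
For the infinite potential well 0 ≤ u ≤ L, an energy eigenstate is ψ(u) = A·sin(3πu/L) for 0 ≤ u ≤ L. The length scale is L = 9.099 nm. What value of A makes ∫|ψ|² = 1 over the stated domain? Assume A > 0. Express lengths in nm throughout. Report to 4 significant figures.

A ≈ 0.4688 nm^(-1/2)

Require ∫ |ψ|² du = 1 over the whole domain.
With ∫₀^L sin²(nπu/L) du = L/2, ∫|ψ|² du = A²·(L/2).
Hence A² = 1/[L/2].
Substituting L = 9.099 gives A² = 0.21980, so A = 0.46883.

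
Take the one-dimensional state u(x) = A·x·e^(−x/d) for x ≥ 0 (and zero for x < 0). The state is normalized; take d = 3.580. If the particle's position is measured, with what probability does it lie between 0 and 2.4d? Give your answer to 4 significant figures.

The probability is P = ∫ |u|² dx over [0, 2.4d].
With A² fixed by ∫|u|² = 1, i.e. A² = (d^3/4)^(−1), substitute and integrate.
Let t = x/d; then A² and the length scale cancel, so P = ∫_{0}^{2.4} t^2·e^(-2·t) dt ÷ ∫_{0}^{∞} t^2·e^(-2·t) dt.
An antiderivative of t^2·e^(-2·t) is -(2·t^2 + 2·t + 1)·e^(-2·t)/4; evaluating from 0 to 2.4 gives 1/4 - 433·e^(-24/5)/100, while the full integral is 1/4.
This works out to P = 0.85746.

P ≈ 0.8575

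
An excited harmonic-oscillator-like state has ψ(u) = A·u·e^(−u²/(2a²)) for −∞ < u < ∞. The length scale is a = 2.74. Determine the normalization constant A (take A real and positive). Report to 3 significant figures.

Require ∫ |ψ|² du = 1 over the whole domain.
With ∫_{−∞}^{∞} u^(2m) e^(−αu²) du = (2m−1)!!·√π / (2^m α^(m+1/2)), carrying out the integral gives A² · √(π)·a^3/2.
Hence A² = 1/[√(π)·a^3/2].
With a = 2.74: A² = 0.05485 and A = 0.2342.

A ≈ 0.234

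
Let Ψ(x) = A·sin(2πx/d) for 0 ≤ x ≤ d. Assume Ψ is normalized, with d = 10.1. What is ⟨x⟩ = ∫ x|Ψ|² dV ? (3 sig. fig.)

⟨x⟩ ≈ 5.05

⟨x⟩ = ∫ x |Ψ|² dx over the full domain.
With ∫₀^d sin²(nπx/d) dx = d/2, evaluating both integrals, ⟨x⟩ = d/2.
Putting d = 10.1 gives 5.050.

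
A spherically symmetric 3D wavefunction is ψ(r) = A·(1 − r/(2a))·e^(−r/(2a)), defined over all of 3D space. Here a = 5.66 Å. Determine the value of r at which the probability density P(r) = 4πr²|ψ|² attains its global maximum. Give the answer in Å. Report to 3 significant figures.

Set d/dr [P(r) = 4πr²|ψ|²] = 0 and solve for r > 0.
This gives r = a·(√(5) + 3).
With a = 5.66, the most probable radial distance is 29.64 Å.

r ≈ 29.6 Å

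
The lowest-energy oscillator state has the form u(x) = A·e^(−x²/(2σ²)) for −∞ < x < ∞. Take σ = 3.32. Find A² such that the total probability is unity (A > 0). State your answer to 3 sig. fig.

We need A² ∫|f|² dx = 1, taking the integral from −∞ to ∞.
Carrying out the integral gives A² · √(π)·σ.
Substituting σ = 3.32 gives A² = 0.1699, so A = 0.4122.

A^2 ≈ 0.170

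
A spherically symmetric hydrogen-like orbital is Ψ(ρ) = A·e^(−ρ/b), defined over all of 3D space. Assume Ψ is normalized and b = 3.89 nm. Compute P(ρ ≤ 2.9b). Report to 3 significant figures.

P ≈ 0.928

Integrate the radial probability density 4πρ²|Ψ|² over ρ ≤ 2.9b.
The full normalization integral is A²·[π·b^3] = 1, fixing A².
Let u = ρ/b; then A², 4π and the length scale all cancel, so P = ∫_{0}^{2.9} u^2·e^(-2·u) du ÷ ∫_{0}^{∞} u^2·e^(-2·u) du.
With ∫ u^2·e^(-2·u) du = -(2·u^2 + 2·u + 1)·e^(-2·u)/4 + C, the region integral is 1/4 - 1181·e^(-29/5)/200 and the full one is 1/4.
This evaluates to P = 0.9285.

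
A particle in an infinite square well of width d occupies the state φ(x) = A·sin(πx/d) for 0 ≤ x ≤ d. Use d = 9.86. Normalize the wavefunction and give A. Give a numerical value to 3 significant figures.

A ≈ 0.450

Normalization requires ∫|φ|² dx = 1, integrated from 0 to d.
Carrying out the integral gives A² · d/2.
So A² = (d/2)^(−1).
Substituting d = 9.86 gives A² = 0.2028, so A = 0.4504.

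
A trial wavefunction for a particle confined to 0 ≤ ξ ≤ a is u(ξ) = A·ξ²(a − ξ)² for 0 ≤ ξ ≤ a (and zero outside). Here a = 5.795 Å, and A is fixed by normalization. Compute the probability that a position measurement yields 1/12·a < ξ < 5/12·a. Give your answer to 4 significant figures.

P ≈ 0.3019

P = ∫_{1/12·a}^{5/12·a} |u(ξ)|² dξ.
Since A² = 1/(a^9/630), this is the region integral divided by the full normalization integral.
Substituting t = ξ/a, A² and the length scale cancel in the ratio: P = ∫_{1/12}^{5/12} t^4·(1 - t)^4 dt / ∫_{0}^{1} t^4·(1 - t)^4 dt.
Using ∫ t^4·(1 - t)^4 dt = t^5·(70·t^4 - 315·t^3 + 540·t^2 - 420·t + 126)/630, the numerator is ≈ 0.000479286 and the denominator is 1/630.
This works out to P = 0.30195.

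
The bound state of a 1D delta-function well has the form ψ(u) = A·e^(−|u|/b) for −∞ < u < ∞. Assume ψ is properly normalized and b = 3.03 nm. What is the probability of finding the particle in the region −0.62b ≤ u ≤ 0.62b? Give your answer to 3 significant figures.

|ψ|² is the probability density, so P = ∫_{−0.62b}^{0.62b} |ψ|² du.
With A² fixed by ∫|ψ|² = 1, i.e. A² = (b)^(−1), substitute and integrate.
By symmetry take twice the u ≥ 0 contribution in numerator and denominator; the 2's cancel. Let t = u/b; then A² and the length scale cancel, so P = ∫_{0}^{0.62} e^(-2·t) dt ÷ ∫_{0}^{∞} e^(-2·t) dt.
With ∫ e^(-2·t) dt = -e^(-2·t)/2 + C, the region integral is 1/2 - e^(-31/25)/2 and the full one is 1/2.
This works out to P = 0.7106.

P ≈ 0.711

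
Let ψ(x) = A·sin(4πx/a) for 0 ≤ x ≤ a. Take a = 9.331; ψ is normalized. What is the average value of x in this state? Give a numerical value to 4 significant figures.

⟨x⟩ ≈ 4.666

The expectation value is the |ψ|²-weighted average of x: ∫ x|ψ|² dx.
Using sin²θ = (1 − cos 2θ)/2, evaluating both integrals, ⟨x⟩ = a/2.
Putting a = 9.331 gives 4.6655.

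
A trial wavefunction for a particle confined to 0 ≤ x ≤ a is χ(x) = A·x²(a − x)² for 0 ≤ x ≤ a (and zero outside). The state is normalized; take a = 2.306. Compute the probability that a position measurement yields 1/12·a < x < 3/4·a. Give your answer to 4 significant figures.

|χ|² is the probability density, so P = ∫_{1/12·a}^{3/4·a} |χ|² dx.
With A² fixed by ∫|χ|² = 1, i.e. A² = (a^9/630)^(−1), substitute and integrate.
Substituting u = x/a, A² and the length scale cancel in the ratio: P = ∫_{1/12}^{3/4} u^4·(1 - u)^4 du / ∫_{0}^{1} u^4·(1 - u)^4 du.
Using ∫ u^4·(1 - u)^4 du = u^5·(70·u^4 - 315·u^3 + 540·u^2 - 420·u + 126)/630, the numerator is ≈ 0.00150904 and the denominator is 1/630.
Evaluating gives P = 0.95069.

P ≈ 0.9507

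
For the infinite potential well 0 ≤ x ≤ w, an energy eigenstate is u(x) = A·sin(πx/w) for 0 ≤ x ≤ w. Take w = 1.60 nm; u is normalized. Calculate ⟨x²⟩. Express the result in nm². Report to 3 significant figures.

The expectation value is the |u|²-weighted average of x^2: ∫ x^2|u|² dx.
Using sin²θ = (1 − cos 2θ)/2, the ratio of the moment integral to the normalization integral gives ⟨x²⟩ = -w^2/(2·π^2) + w^2/3.
Putting w = 1.60 gives 0.7236.

⟨x^2⟩ ≈ 0.724 nm^2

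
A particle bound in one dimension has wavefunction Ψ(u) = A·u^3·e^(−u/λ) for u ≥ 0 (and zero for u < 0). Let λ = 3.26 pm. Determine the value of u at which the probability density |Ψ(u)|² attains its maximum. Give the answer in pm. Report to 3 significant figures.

u ≈ 9.78 pm

The maximum of |Ψ(u)|² occurs where its derivative vanishes.
This gives u = 3·λ.
With λ = 3.26, the most probable position is 9.780 pm.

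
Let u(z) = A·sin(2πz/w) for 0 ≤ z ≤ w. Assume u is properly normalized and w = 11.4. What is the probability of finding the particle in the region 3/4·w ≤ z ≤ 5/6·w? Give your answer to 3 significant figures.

P ≈ 0.152

P = ∫_{3/4·w}^{5/6·w} |u(z)|² dz.
Since A² = 1/(w/2), this is the region integral divided by the full normalization integral.
Let t = z/w; then A² and the length scale cancel, so P = ∫_{3/4}^{5/6} sin(2·π·t)^2 dt ÷ ∫_{0}^{1} sin(2·π·t)^2 dt.
Using ∫ sin(2·π·t)^2 dt = t/2 - sin(4·π·t)/(8·π), the numerator is √(3)/(16·π) + 1/24 and the denominator is 1/2.
Evaluating gives P = (√(3)/8 + π/12)/π.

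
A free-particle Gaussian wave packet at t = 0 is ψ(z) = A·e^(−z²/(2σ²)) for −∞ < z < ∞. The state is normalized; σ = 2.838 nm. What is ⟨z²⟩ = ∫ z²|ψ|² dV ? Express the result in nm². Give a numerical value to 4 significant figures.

The expectation value is the |ψ|²-weighted average of z^2: ∫ z^2|ψ|² dz.
With ∫_{−∞}^{∞} z^(2m) e^(−αz²) dz = (2m−1)!!·√π / (2^m α^(m+1/2)), the ratio of the moment integral to the normalization integral gives ⟨z²⟩ = σ^2/2.
With σ = 2.838, ⟨z^2⟩ = 4.0271.

⟨z^2⟩ ≈ 4.027 nm^2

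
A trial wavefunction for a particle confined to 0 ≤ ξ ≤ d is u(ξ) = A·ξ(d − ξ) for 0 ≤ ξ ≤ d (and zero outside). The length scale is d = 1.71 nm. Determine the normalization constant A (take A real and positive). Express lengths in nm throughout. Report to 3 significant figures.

Normalization requires ∫|u|² dξ = 1, integrated from 0 to d.
The integral (without the A² prefactor) comes out to d^5/30.
Setting this equal to 1 gives A² = 1/(d^5/30).
Substituting d = 1.71 gives A² = 2.052, so A = 1.432.

A ≈ 1.43 nm^(-5/2)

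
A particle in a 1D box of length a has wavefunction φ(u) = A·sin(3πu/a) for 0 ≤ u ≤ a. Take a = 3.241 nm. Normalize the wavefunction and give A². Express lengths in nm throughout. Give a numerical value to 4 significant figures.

A^2 ≈ 0.6171 nm^(-1)

The normalization condition is ∫|φ|² du = 1 from 0 to a.
Using sin²θ = (1 − cos 2θ)/2, ∫|φ|² du = A²·(a/2).
With a = 3.241: A² = 0.61709 and A = 0.78555.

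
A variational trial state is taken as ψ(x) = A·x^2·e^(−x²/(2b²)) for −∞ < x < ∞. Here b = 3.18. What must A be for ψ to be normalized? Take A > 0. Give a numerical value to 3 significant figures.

Require ∫ |ψ|² dx = 1 over the whole domain.
Using the Gaussian integral ∫_{−∞}^{∞} e^(−αx²) dx = √(π/α), ∫|ψ|² dx = A²·(3·√(π)·b^5/4).
With b = 3.18: A² = 0.002313 and A = 0.04810.

A ≈ 0.0481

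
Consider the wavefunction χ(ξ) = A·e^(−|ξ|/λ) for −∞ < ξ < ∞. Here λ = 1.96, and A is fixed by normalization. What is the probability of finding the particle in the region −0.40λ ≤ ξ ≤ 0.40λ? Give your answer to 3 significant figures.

P = ∫_{−0.40λ}^{0.40λ} |χ(ξ)|² dξ.
With A² fixed by ∫|χ|² = 1, i.e. A² = (λ)^(−1), substitute and integrate.
By symmetry take twice the ξ ≥ 0 contribution in numerator and denominator; the 2's cancel. Substituting u = ξ/λ, A² and the length scale cancel in the ratio: P = ∫_{0}^{0.40} e^(-2·u) du / ∫_{0}^{∞} e^(-2·u) du.
An antiderivative of e^(-2·u) is -e^(-2·u)/2; evaluating from 0 to 0.40 gives 1/2 - e^(-4/5)/2, while the full integral is 1/2.
Evaluating gives P = 0.5507.

P ≈ 0.551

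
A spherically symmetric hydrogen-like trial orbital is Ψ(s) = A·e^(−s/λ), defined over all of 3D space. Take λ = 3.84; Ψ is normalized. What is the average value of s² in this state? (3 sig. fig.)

⟨s^2⟩ ≈ 44.2

The expectation value is the |Ψ|²-weighted average of s^2: ∫ s^2|Ψ|² 4πs² ds.
Using ∫₀^∞ sⁿ e^(−αs) ds = n!/αⁿ⁺¹, evaluating both integrals, ⟨s²⟩ = 3·λ^2.
With λ = 3.84, ⟨s^2⟩ = 44.24.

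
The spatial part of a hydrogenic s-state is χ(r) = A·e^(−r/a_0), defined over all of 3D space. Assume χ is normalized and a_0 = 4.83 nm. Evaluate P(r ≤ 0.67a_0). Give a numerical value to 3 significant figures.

With dV = 4πr²dr, the probability is ∫|χ|² dV over r ≤ 0.67a_0.
A² is fixed by ∫₀^∞ 4πr²|χ|² dr = 1, i.e. A² = (π·a_0^3)^(−1).
Let u = r/a_0; then A², 4π and the length scale all cancel, so P = ∫_{0}^{0.67} u^2·e^(-2·u) du ÷ ∫_{0}^{∞} u^2·e^(-2·u) du.
With ∫ u^2·e^(-2·u) du = -(2·u^2 + 2·u + 1)·e^(-2·u)/4 + C, the region integral is ≈ 0.038049 and the full one is 1/4.
The region integral divided by the full integral gives P = 0.1522.

P ≈ 0.152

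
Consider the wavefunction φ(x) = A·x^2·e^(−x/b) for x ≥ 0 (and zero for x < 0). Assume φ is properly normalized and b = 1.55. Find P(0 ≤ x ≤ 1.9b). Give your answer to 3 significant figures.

|φ|² is the probability density, so P = ∫_{0}^{1.9b} |φ|² dx.
The normalization integral ∫|φ|²dx over the whole domain equals 3·b^5/4·A², and A² cancels in the ratio.
Let u = x/b; then A² and the length scale cancel, so P = ∫_{0}^{1.9} u^4·e^(-2·u) du ÷ ∫_{0}^{∞} u^4·e^(-2·u) du.
An antiderivative of u^4·e^(-2·u) is -(u^4/2 + u^3 + 3·u^2/2 + 3·u/2 + 3/4)·e^(-2·u); evaluating from 0 to 1.9 gives ≈ 0.24912, while the full integral is 3/4.
The result is P = 0.3322.

P ≈ 0.332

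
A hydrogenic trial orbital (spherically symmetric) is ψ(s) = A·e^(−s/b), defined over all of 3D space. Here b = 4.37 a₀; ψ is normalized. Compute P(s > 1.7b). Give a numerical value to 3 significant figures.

P ≈ 0.340

Integrate the radial probability density 4πs²|ψ|² over s > 1.7b.
A² is fixed by ∫₀^∞ 4πs²|ψ|² ds = 1, i.e. A² = (π·b^3)^(−1).
In terms of u = s/b (A², 4π and the length scale all cancel between numerator and denominator), P = [∫_{1.7}^{∞} u^2·e^(-2·u) du] / [∫_{0}^{∞} u^2·e^(-2·u) du].
With ∫ u^2·e^(-2·u) du = -(2·u^2 + 2·u + 1)·e^(-2·u)/4 + C, the region integral is 509·e^(-17/5)/200 and the full one is 1/4.
Taking the ratio yields P = 0.3397.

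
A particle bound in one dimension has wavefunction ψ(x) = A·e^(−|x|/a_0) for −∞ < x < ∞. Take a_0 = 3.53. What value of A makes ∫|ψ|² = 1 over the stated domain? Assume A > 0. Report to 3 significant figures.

The normalization condition is ∫|ψ|² dx = 1 from −∞ to ∞.
With ψ = A·e^(−|x|/a_0), the integral evaluates to A²·[a_0].
Setting this equal to 1 gives A² = 1/(a_0).
Plugging in a_0 = 3.53 yields A = 0.5322.

A ≈ 0.532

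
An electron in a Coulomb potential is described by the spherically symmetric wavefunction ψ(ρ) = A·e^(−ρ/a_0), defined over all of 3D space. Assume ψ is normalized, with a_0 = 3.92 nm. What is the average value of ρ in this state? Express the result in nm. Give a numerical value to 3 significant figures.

⟨ρ⟩ = ∫ ρ |ψ|² 4πρ² dρ over the full domain.
Recall ∫₀^∞ ρ^m e^(−ρ/β) dρ = m!·β^(m+1), evaluating both integrals, ⟨ρ⟩ = 3·a_0/2.
Putting a_0 = 3.92 gives 5.880.

⟨ρ⟩ ≈ 5.88 nm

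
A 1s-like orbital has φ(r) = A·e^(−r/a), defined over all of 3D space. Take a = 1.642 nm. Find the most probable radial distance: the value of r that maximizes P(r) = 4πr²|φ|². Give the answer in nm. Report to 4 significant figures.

r ≈ 1.642 nm

Set d/dr [P(r) = 4πr²|φ|²] = 0 and solve for r > 0.
Solving yields r = a.
With a = 1.642, the most probable radial distance is 1.6420 nm.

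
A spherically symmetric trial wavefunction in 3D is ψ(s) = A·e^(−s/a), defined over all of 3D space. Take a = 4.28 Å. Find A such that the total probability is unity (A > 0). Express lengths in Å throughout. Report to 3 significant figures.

We need A² ∫|f|² 4πs² ds = 1, taking the integral from 0 to ∞.
In 3D with spherical symmetry the volume element is 4πs² ds.
∫|ψ|² 4πs² ds = A²·(π·a^3).
Substituting a = 4.28 gives A² = 0.004060, so A = 0.06372.

A ≈ 0.0637 Å^(-3/2)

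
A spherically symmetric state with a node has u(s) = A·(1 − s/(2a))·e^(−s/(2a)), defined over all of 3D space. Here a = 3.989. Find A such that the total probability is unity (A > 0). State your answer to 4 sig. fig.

Normalization requires ∫|u|² 4πs² ds = 1, integrated from 0 to ∞.
The angular integral contributes 4π, leaving ∫₀^∞ s²|u|² ds.
With ∫₀^∞ s^4 e^(−αs) ds = 4!/α^5, the integral (without the A² prefactor) comes out to 8·π·a^3.
So A² = (8·π·a^3)^(−1).
Substituting a = 3.989 gives A² = 0.00062686, so A = 0.025037.

A ≈ 0.02504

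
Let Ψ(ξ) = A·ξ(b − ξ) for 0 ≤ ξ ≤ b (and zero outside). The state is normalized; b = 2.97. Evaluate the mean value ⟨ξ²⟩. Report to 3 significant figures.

By definition ⟨ξ²⟩ = ∫ ξ^2 |Ψ(ξ)|² dξ.
Since the A² factors cancel between numerator and denominator, ⟨ξ²⟩ = 2·b^2/7.
With b = 2.97, ⟨ξ^2⟩ = 2.520.

⟨ξ^2⟩ ≈ 2.52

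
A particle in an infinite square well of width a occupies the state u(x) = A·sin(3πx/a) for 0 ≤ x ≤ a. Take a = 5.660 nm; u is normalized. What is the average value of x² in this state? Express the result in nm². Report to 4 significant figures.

⟨x^2⟩ ≈ 10.50 nm^2

The expectation value is the |u|²-weighted average of x^2: ∫ x^2|u|² dx.
The ratio of the moment integral to the normalization integral gives ⟨x²⟩ = -a^2/(18·π^2) + a^2/3.
With a = 5.660, ⟨x^2⟩ = 10.498.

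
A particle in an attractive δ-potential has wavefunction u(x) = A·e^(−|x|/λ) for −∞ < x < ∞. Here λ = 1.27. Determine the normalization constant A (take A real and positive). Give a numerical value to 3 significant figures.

A ≈ 0.887

Normalization requires ∫|u|² dx = 1, integrated from −∞ to ∞.
With ∫₀^∞ x^0 e^(−αx) dx = 0!/α^1, the integral (without the A² prefactor) comes out to λ.
Hence A² = 1/[λ].
Substituting λ = 1.27 gives A² = 0.7874, so A = 0.8874.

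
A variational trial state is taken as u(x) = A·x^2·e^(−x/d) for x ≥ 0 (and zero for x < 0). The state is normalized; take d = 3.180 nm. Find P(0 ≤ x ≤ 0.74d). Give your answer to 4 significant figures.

P ≈ 0.01765

|u|² is the probability density, so P = ∫_{0}^{0.74d} |u|² dx.
With A² fixed by ∫|u|² = 1, i.e. A² = (3·d^5/4)^(−1), substitute and integrate.
Let t = x/d; then A² and the length scale cancel, so P = ∫_{0}^{0.74} t^4·e^(-2·t) dt ÷ ∫_{0}^{∞} t^4·e^(-2·t) dt.
With ∫ t^4·e^(-2·t) dt = -(t^4/2 + t^3 + 3·t^2/2 + 3·t/2 + 3/4)·e^(-2·t) + C, the region integral is ≈ 0.0132377 and the full one is 3/4.
This works out to P = 0.017650.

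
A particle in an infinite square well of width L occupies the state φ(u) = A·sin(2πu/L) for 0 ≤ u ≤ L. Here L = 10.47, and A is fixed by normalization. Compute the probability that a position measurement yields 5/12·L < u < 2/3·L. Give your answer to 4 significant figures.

P ≈ 0.1122

|φ|² is the probability density, so P = ∫_{5/12·L}^{2/3·L} |φ|² du.
Since A² = 1/(L/2), this is the region integral divided by the full normalization integral.
Let t = u/L; then A² and the length scale cancel, so P = ∫_{5/12}^{2/3} sin(2·π·t)^2 dt ÷ ∫_{0}^{1} sin(2·π·t)^2 dt.
Using ∫ sin(2·π·t)^2 dt = t/2 - sin(4·π·t)/(8·π), the numerator is -√(3)/(8·π) + 1/8 and the denominator is 1/2.
Taking the ratio, P = (π - √(3))/(4·π).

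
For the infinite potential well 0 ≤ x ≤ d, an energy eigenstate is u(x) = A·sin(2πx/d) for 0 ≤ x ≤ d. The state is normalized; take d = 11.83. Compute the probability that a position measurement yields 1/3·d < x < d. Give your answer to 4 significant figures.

P ≈ 0.5978

The probability is P = ∫ |u|² dx over [1/3·d, d].
The normalization integral ∫|u|²dx over the whole domain equals d/2·A², and A² cancels in the ratio.
Let t = x/d; then A² and the length scale cancel, so P = ∫_{1/3}^{1} sin(2·π·t)^2 dt ÷ ∫_{0}^{1} sin(2·π·t)^2 dt.
Using ∫ sin(2·π·t)^2 dt = t/2 - sin(4·π·t)/(8·π), the numerator is -√(3)/(16·π) + 1/3 and the denominator is 1/2.
This works out to P = -√(3)/(8·π) + 2/3.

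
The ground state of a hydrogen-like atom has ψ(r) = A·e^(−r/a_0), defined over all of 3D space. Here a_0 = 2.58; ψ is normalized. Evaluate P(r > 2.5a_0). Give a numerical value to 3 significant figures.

P ≈ 0.125

P = ∫ |ψ|² 4πr² dr over r > 2.5a_0.
A² is fixed by ∫₀^∞ 4πr²|ψ|² dr = 1, i.e. A² = (π·a_0^3)^(−1).
In terms of u = r/a_0 (A², 4π and the length scale all cancel between numerator and denominator), P = [∫_{2.5}^{∞} u^2·e^(-2·u) du] / [∫_{0}^{∞} u^2·e^(-2·u) du].
With ∫ u^2·e^(-2·u) du = -(2·u^2 + 2·u + 1)·e^(-2·u)/4 + C, the region integral is 37·e^(-5)/8 and the full one is 1/4.
This evaluates to P = 0.1247.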